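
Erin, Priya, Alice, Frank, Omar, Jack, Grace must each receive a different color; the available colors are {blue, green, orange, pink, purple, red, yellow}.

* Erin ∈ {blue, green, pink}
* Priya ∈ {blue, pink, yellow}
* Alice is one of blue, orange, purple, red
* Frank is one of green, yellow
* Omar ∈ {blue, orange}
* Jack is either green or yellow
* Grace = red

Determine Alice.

purple

Grace has just one choice, so Grace = red. Strike red from Alice.
The 6 still-open variables together cover exactly {blue, green, orange, pink, purple, yellow} — 6 values for 6 variables — and purple appears only in Alice's list, so Alice = purple.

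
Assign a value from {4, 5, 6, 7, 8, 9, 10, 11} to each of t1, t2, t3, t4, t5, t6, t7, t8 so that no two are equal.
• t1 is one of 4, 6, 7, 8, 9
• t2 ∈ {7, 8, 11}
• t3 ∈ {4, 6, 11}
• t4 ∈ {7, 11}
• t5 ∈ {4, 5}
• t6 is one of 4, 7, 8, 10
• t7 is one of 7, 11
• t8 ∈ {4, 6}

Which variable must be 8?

t2

Among the 8 variables, 5 fits only t5 (and all 8 values in {4, 5, 6, 7, 8, 9, 10, 11} must be used), so t5 = 5.
The 7 still-open variables draw from only 7 values {4, 6, 7, 8, 9, 10, 11}, so each is used; only t1 can be 9, hence t1 = 9.
Among the 6 still-open variables, 10 fits only t6 (and all 6 values in {4, 6, 7, 8, 10, 11} must be used), so t6 = 10.
The 5 still-open variables together cover exactly {4, 6, 7, 8, 11} — 5 values for 5 variables — and 8 appears only in t2's list, so t2 = 8.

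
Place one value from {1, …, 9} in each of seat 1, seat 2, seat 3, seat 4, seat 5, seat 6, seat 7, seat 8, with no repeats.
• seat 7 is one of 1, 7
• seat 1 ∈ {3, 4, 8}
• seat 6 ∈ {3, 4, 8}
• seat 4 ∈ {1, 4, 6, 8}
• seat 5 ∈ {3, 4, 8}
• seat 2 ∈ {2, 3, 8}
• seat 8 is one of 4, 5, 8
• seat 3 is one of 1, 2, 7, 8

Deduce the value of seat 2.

The 8 variables draw from only 8 values {1, 2, 3, 4, 5, 6, 7, 8}, so each is used; only seat 8 can be 5, hence seat 8 = 5.
The 7 still-open variables together cover exactly {1, 2, 3, 4, 6, 7, 8} — 7 values for 7 variables — and 6 appears only in seat 4's list, so seat 4 = 6.
The 3 variables seat 1, seat 5, seat 6 are confined to {3, 4, 8}, which locks those values in; drop them from seat 2, seat 3.
So seat 2 = 2.

2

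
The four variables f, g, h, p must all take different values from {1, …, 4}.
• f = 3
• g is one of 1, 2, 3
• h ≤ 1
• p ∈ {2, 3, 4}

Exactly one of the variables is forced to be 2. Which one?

f must be 3 (only option left). Remove 3 from g, p.
h has just one choice, so h = 1. So g can't be 1.
So 2 goes to g.

g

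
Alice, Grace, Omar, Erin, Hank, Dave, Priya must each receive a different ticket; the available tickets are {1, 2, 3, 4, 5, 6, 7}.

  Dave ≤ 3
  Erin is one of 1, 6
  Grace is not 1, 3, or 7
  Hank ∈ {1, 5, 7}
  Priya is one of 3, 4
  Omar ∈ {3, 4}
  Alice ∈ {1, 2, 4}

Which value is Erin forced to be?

6

The 7 variables draw from only 7 values {1, 2, 3, 4, 5, 6, 7}, so each is used; only Hank can be 7, hence Hank = 7.
Among the 6 still-open variables, 5 fits only Grace (and all 6 values in {1, 2, 3, 4, 5, 6} must be used), so Grace = 5.
Among the 5 still-open variables, 6 fits only Erin (and all 5 values in {1, 2, 3, 4, 6} must be used), so Erin = 6.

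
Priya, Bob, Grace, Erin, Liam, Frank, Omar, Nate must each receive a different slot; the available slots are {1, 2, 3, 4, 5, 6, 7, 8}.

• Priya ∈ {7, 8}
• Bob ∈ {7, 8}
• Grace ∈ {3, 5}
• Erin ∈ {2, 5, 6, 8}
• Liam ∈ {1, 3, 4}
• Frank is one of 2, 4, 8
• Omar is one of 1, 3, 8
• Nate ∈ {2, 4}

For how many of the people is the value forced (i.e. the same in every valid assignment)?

2

The 8 variables together cover exactly {1, 2, 3, 4, 5, 6, 7, 8} — 8 values for 8 variables — and 6 appears only in Erin's list, so Erin = 6.
The 7 still-open variables together cover exactly {1, 2, 3, 4, 5, 7, 8} — 7 values for 7 variables — and 5 appears only in Grace's list, so Grace = 5.
Priya and Bob between them cover only {7, 8} — a naked pair. Remove those values from Frank, Omar.
Frank and Nate between them cover only {2, 4} — a naked pair. Remove those values from Liam.
Determined: Grace=5, Erin=6. The other people each still have more than one consistent value. That makes 2.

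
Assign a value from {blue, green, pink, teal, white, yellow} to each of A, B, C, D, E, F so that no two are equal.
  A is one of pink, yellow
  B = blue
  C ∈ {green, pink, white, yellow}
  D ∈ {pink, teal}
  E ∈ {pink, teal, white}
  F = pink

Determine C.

green

B must be blue (only option left).
That leaves F = pink. Eliminate pink elsewhere: A, C, D, E.
A's domain is down to {yellow}, so A = yellow. Eliminate yellow elsewhere: C.
That leaves D = teal. Remove teal from E.
E must be white (only option left). So C can't be white.
So C = green.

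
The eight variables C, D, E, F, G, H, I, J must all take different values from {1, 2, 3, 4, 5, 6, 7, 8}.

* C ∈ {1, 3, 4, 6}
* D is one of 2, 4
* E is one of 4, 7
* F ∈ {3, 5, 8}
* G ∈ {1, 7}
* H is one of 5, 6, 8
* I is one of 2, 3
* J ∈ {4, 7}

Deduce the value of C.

6

E and J between them cover only {4, 7} — a naked pair. Remove those values from C, D, G.
That leaves D = 2. Remove 2 from I.
That leaves G = 1. So C can't be 1.
That leaves I = 3. Strike 3 from C, F.
So C = 6.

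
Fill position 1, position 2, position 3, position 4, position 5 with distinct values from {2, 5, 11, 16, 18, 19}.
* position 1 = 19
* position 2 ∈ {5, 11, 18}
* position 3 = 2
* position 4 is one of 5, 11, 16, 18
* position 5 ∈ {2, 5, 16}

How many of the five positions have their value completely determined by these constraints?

position 1 has just one choice, so position 1 = 19.
position 3's domain is down to {2}, so position 3 = 2. Strike 2 from position 5.
Determined: position 1=19, position 3=2. The other positions each still have more than one consistent value. That makes 2.

2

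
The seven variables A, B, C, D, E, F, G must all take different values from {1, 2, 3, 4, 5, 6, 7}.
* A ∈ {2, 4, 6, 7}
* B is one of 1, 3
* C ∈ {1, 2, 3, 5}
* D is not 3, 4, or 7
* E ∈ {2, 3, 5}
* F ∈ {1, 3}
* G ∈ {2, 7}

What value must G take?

7

The 7 variables draw from only 7 values {1, 2, 3, 4, 5, 6, 7}, so each is used; only A can be 4, hence A = 4.
Among the 6 still-open variables, 6 fits only D (and all 6 values in {1, 2, 3, 5, 6, 7} must be used), so D = 6.
Among the 5 still-open variables, 7 fits only G (and all 5 values in {1, 2, 3, 5, 7} must be used), so G = 7.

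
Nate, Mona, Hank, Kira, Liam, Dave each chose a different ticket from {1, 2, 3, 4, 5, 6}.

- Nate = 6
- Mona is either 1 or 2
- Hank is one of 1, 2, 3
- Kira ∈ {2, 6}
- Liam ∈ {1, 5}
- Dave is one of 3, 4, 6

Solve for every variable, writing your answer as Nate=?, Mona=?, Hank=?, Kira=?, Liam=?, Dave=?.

Nate must be 6 (only option left). Strike 6 from Kira, Dave.
Kira's domain is down to {2}, so Kira = 2. Strike 2 from Mona, Hank.
Mona must be 1 (only option left). Strike 1 from Hank, Liam.
That leaves Hank = 3. Remove 3 from Dave.
Liam has just one choice, so Liam = 5.
Dave must be 4 (only option left).

Nate=6, Mona=1, Hank=3, Kira=2, Liam=5, Dave=4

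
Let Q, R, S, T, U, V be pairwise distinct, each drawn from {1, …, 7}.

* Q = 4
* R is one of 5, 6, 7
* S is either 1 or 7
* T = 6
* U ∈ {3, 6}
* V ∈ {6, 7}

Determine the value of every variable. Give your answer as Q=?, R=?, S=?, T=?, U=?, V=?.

Q has just one choice, so Q = 4.
T has just one choice, so T = 6. Eliminate 6 elsewhere: R, U, V.
U's domain is down to {3}, so U = 3.
V has just one choice, so V = 7. Eliminate 7 elsewhere: R, S.
R must be 5 (only option left).
S's domain is down to {1}, so S = 1.

Q=4, R=5, S=1, T=6, U=3, V=7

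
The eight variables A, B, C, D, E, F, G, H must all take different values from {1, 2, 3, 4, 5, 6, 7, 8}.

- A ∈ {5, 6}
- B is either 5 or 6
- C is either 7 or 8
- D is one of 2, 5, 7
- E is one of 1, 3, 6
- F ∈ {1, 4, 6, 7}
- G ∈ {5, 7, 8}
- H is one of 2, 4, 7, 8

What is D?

The 8 variables draw from only 8 values {1, 2, 3, 4, 5, 6, 7, 8}, so each is used; only E can be 3, hence E = 3.
Among the 7 still-open variables, 1 fits only F (and all 7 values in {1, 2, 4, 5, 6, 7, 8} must be used), so F = 1.
The 6 still-open variables together cover exactly {2, 4, 5, 6, 7, 8} — 6 values for 6 variables — and 4 appears only in H's list, so H = 4.
The 5 still-open variables draw from only 5 values {2, 5, 6, 7, 8}, so each is used; only D can be 2, hence D = 2.

2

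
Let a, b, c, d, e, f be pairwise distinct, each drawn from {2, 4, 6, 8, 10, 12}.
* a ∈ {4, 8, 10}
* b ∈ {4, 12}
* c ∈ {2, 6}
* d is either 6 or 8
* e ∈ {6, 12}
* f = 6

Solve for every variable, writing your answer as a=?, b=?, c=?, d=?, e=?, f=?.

f's domain is down to {6}, so f = 6. Eliminate 6 elsewhere: c, d, e.
c's domain is down to {2}, so c = 2.
d has just one choice, so d = 8. Eliminate 8 elsewhere: a.
That leaves e = 12. Eliminate 12 elsewhere: b.
b has just one choice, so b = 4. So a can't be 4.
a must be 10 (only option left).

a=10, b=4, c=2, d=8, e=12, f=6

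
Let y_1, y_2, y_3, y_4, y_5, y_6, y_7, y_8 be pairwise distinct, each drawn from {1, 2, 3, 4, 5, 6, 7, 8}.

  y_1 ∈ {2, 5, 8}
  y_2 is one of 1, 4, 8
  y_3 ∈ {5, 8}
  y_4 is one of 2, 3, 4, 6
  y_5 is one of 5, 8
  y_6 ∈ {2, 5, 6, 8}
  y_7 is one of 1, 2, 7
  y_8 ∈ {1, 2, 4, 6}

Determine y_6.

The 8 variables together cover exactly {1, 2, 3, 4, 5, 6, 7, 8} — 8 values for 8 variables — and 3 appears only in y_4's list, so y_4 = 3.
The 7 still-open variables together cover exactly {1, 2, 4, 5, 6, 7, 8} — 7 values for 7 variables — and 7 appears only in y_7's list, so y_7 = 7.
y_3 and y_5 between them cover only {5, 8} — a naked pair. Remove those values from y_1, y_2, y_6.
That leaves y_1 = 2. So y_6, y_8 can't be 2.
So y_6 = 6.

6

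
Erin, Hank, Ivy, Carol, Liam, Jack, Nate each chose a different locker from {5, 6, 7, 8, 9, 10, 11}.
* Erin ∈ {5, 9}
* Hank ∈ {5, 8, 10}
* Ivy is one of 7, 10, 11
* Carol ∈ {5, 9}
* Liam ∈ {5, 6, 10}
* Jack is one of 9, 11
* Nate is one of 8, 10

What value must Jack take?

11

The 7 variables draw from only 7 values {5, 6, 7, 8, 9, 10, 11}, so each is used; only Liam can be 6, hence Liam = 6.
Among the 6 still-open variables, 7 fits only Ivy (and all 6 values in {5, 7, 8, 9, 10, 11} must be used), so Ivy = 7.
Among the 5 still-open variables, 11 fits only Jack (and all 5 values in {5, 8, 9, 10, 11} must be used), so Jack = 11.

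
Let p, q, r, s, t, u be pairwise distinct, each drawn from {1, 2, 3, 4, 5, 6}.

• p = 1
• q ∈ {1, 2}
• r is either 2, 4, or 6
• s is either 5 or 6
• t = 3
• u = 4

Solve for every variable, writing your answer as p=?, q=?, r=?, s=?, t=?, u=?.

p=1, q=2, r=6, s=5, t=3, u=4

p has just one choice, so p = 1. Strike 1 from q.
q's domain is down to {2}, so q = 2. So r can't be 2.
t must be 3 (only option left).
u's domain is down to {4}, so u = 4. Eliminate 4 elsewhere: r.
r has just one choice, so r = 6. Eliminate 6 elsewhere: s.
s has just one choice, so s = 5.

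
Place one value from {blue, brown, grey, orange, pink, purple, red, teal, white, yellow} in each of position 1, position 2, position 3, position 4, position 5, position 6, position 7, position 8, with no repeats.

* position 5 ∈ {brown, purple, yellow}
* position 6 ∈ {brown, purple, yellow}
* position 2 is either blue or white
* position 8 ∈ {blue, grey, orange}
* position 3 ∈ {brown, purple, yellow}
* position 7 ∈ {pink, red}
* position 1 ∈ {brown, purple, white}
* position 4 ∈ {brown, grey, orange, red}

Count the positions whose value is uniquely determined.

2

position 3, position 5, position 6 share exactly the 3 values {brown, purple, yellow}; by pigeonhole those values go to them, so strike brown, purple, yellow from position 1, position 4.
That leaves position 1 = white. So position 2 can't be white.
position 2 must be blue (only option left). Remove blue from position 8.
Determined: position 1=white, position 2=blue. The other positions each still have more than one consistent value. That makes 2.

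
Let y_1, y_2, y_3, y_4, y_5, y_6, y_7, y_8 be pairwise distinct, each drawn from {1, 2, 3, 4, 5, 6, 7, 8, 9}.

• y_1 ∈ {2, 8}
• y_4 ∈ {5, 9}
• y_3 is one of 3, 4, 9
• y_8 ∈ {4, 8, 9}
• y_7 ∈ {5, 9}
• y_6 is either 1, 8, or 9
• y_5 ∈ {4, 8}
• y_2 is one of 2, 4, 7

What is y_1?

Among the 8 variables, 1 fits only y_6 (and all 8 values in {1, 2, 3, 4, 5, 7, 8, 9} must be used), so y_6 = 1.
The 7 still-open variables together cover exactly {2, 3, 4, 5, 7, 8, 9} — 7 values for 7 variables — and 3 appears only in y_3's list, so y_3 = 3.
The 6 still-open variables draw from only 6 values {2, 4, 5, 7, 8, 9}, so each is used; only y_2 can be 7, hence y_2 = 7.
The 5 still-open variables together cover exactly {2, 4, 5, 8, 9} — 5 values for 5 variables — and 2 appears only in y_1's list, so y_1 = 2.

2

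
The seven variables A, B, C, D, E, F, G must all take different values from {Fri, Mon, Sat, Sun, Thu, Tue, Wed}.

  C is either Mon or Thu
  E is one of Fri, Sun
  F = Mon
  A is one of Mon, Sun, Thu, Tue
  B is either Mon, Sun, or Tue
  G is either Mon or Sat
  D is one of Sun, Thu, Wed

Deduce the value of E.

F has just one choice, so F = Mon. Remove Mon from A, B, C, G.
G must be Sat (only option left).
C must be Thu (only option left). Eliminate Thu elsewhere: A, D.
The 4 still-open variables draw from only 4 values {Fri, Sun, Tue, Wed}, so each is used; only E can be Fri, hence E = Fri.

Fri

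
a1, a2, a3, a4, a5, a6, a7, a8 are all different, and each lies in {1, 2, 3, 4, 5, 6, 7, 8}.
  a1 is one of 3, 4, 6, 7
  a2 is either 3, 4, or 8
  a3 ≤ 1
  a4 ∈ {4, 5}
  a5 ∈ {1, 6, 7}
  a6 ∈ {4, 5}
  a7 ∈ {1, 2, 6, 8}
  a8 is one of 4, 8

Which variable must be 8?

a3's domain is down to {1}, so a3 = 1. Remove 1 from a5, a7.
Among the 7 still-open variables, 2 fits only a7 (and all 7 values in {2, 3, 4, 5, 6, 7, 8} must be used), so a7 = 2.
The 2 variables a4 and a6 are confined to {4, 5}, which locks those values in; drop them from a1, a2, a8.
So 8 goes to a8.

a8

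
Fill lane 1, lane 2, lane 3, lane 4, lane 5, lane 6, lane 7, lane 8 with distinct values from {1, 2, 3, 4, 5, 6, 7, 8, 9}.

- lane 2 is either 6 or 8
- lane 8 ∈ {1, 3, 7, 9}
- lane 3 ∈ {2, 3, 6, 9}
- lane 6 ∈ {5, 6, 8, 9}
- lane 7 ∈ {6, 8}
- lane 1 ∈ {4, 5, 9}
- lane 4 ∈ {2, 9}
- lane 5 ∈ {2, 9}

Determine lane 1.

lane 2 and lane 7 share exactly the 2 values {6, 8}; by pigeonhole those values go to them, so strike 6, 8 from lane 3, lane 6.
lane 4 and lane 5 share exactly the 2 values {2, 9}; by pigeonhole those values go to them, so strike 2, 9 from lane 1, lane 3, lane 6, lane 8.
lane 3 must be 3 (only option left). Remove 3 from lane 8.
lane 6 must be 5 (only option left). Remove 5 from lane 1.
So lane 1 = 4.

4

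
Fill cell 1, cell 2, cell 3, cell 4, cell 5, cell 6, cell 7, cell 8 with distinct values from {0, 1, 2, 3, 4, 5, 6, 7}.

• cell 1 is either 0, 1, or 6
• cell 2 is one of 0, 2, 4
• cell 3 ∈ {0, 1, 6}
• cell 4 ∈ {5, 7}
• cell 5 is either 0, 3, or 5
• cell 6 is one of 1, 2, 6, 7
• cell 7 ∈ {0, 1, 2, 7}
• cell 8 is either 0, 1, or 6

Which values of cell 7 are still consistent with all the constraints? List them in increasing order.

2, 7

Among the 8 variables, 3 fits only cell 5 (and all 8 values in {0, 1, 2, 3, 4, 5, 6, 7} must be used), so cell 5 = 3.
The 7 still-open variables draw from only 7 values {0, 1, 2, 4, 5, 6, 7}, so each is used; only cell 2 can be 4, hence cell 2 = 4.
The 6 still-open variables draw from only 6 values {0, 1, 2, 5, 6, 7}, so each is used; only cell 4 can be 5, hence cell 4 = 5.
cell 1, cell 3, cell 8 share exactly the 3 values {0, 1, 6}; by pigeonhole those values go to them, so strike 0, 1, 6 from cell 6, cell 7.
No further eliminations apply; cell 7 can still be any of 2, 7.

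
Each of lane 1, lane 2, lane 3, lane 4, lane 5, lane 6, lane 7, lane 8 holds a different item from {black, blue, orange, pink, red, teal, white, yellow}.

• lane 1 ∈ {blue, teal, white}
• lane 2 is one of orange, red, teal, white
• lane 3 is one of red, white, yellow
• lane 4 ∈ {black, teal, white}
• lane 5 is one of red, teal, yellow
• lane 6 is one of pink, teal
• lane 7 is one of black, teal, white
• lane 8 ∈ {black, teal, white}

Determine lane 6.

The 8 variables draw from only 8 values {black, blue, orange, pink, red, teal, white, yellow}, so each is used; only lane 1 can be blue, hence lane 1 = blue.
Among the 7 still-open variables, orange fits only lane 2 (and all 7 values in {black, orange, pink, red, teal, white, yellow} must be used), so lane 2 = orange.
Among the 6 still-open variables, pink fits only lane 6 (and all 6 values in {black, pink, red, teal, white, yellow} must be used), so lane 6 = pink.

pink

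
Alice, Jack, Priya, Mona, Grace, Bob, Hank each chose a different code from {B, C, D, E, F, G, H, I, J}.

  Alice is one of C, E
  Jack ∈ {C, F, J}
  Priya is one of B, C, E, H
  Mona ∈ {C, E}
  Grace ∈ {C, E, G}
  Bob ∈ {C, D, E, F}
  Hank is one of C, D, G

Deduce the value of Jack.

The 2 variables Alice and Mona are confined to {C, E}, which locks those values in; drop them from Jack, Priya, Grace, Bob, Hank.
Grace must be G (only option left). So Hank can't be G.
That leaves Hank = D. Strike D from Bob.
That leaves Bob = F. Eliminate F elsewhere: Jack.
So Jack = J.

J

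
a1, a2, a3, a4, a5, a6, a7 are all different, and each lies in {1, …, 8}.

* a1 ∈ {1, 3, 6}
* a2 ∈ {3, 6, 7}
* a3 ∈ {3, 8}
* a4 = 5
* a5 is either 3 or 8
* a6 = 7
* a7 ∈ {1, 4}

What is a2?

a4 must be 5 (only option left).
a6 must be 7 (only option left). Remove 7 from a2.
The 5 still-open variables draw from only 5 values {1, 3, 4, 6, 8}, so each is used; only a7 can be 4, hence a7 = 4.
The 4 still-open variables draw from only 4 values {1, 3, 6, 8}, so each is used; only a1 can be 1, hence a1 = 1.
The 3 still-open variables together cover exactly {3, 6, 8} — 3 values for 3 variables — and 6 appears only in a2's list, so a2 = 6.

6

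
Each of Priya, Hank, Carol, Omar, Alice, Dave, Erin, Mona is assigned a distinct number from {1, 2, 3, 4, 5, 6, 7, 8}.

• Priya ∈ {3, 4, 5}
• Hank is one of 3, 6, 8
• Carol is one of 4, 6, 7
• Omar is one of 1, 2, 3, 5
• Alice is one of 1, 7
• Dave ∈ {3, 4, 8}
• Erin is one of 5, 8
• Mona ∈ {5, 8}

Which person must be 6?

Among the 8 variables, 2 fits only Omar (and all 8 values in {1, 2, 3, 4, 5, 6, 7, 8} must be used), so Omar = 2.
Among the 7 still-open variables, 1 fits only Alice (and all 7 values in {1, 3, 4, 5, 6, 7, 8} must be used), so Alice = 1.
Among the 6 still-open variables, 7 fits only Carol (and all 6 values in {3, 4, 5, 6, 7, 8} must be used), so Carol = 7.
The 5 still-open variables together cover exactly {3, 4, 5, 6, 8} — 5 values for 5 variables — and 6 appears only in Hank's list, so Hank = 6.

Hank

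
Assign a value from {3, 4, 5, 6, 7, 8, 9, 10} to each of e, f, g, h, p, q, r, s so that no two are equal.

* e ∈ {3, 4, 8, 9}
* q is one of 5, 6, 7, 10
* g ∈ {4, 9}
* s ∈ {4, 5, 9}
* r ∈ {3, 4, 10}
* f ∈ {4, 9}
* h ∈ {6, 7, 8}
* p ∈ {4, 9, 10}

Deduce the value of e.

8

The 2 variables f and g are confined to {4, 9}, which locks those values in; drop them from e, p, r, s.
That leaves p = 10. So q, r can't be 10.
r's domain is down to {3}, so r = 3. So e can't be 3.
So e = 8.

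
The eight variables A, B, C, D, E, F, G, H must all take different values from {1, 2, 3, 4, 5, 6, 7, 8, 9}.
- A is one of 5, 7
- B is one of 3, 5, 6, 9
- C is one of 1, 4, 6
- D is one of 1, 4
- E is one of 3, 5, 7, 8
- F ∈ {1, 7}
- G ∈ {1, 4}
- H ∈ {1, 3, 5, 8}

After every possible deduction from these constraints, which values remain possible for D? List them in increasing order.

Among the 8 variables, 9 fits only B (and all 8 values in {1, 3, 4, 5, 6, 7, 8, 9} must be used), so B = 9.
The 7 still-open variables draw from only 7 values {1, 3, 4, 5, 6, 7, 8}, so each is used; only C can be 6, hence C = 6.
D and G between them cover only {1, 4} — a naked pair. Remove those values from F, H.
F must be 7 (only option left). Strike 7 from A, E.
A's domain is down to {5}, so A = 5. So E, H can't be 5.
No further eliminations apply; D can still be any of 1, 4.

1, 4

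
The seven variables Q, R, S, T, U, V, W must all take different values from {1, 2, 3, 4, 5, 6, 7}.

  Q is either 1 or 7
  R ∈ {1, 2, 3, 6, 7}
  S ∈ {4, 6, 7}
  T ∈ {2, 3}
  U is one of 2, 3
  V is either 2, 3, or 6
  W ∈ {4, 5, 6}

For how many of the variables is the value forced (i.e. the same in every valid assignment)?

The 7 variables together cover exactly {1, 2, 3, 4, 5, 6, 7} — 7 values for 7 variables — and 5 appears only in W's list, so W = 5.
Among the 6 still-open variables, 4 fits only S (and all 6 values in {1, 2, 3, 4, 6, 7} must be used), so S = 4.
The 2 variables T and U are confined to {2, 3}, which locks those values in; drop them from R, V.
V's domain is down to {6}, so V = 6. So R can't be 6.
Determined: S=4, V=6, W=5. The other variables each still have more than one consistent value. That makes 3.

3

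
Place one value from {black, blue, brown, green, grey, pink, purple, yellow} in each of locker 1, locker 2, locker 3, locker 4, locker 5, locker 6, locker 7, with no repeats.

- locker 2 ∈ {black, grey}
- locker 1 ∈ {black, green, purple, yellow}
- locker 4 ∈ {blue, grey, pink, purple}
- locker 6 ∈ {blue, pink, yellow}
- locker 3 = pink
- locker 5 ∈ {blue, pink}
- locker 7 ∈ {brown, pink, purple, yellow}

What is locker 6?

yellow

locker 3 must be pink (only option left). So locker 4, locker 5, locker 6, locker 7 can't be pink.
locker 5 must be blue (only option left). Remove blue from locker 4, locker 6.
So locker 6 = yellow.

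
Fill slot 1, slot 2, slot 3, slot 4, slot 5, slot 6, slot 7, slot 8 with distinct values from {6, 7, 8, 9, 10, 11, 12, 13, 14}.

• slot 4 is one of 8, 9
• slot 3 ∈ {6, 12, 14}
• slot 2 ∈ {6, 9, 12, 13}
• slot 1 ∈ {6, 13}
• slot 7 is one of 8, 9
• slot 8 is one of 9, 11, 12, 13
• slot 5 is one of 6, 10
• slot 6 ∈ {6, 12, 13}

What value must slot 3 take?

Among the 8 variables, 10 fits only slot 5 (and all 8 values in {6, 8, 9, 10, 11, 12, 13, 14} must be used), so slot 5 = 10.
The 7 still-open variables draw from only 7 values {6, 8, 9, 11, 12, 13, 14}, so each is used; only slot 8 can be 11, hence slot 8 = 11.
The 6 still-open variables draw from only 6 values {6, 8, 9, 12, 13, 14}, so each is used; only slot 3 can be 14, hence slot 3 = 14.

14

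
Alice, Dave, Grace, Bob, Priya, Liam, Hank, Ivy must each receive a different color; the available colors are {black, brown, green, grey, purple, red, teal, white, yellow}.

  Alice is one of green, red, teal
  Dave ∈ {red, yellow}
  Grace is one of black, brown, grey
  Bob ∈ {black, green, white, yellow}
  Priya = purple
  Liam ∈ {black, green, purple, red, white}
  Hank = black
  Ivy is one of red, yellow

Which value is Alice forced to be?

teal

Priya must be purple (only option left). Remove purple from Liam.
That leaves Hank = black. Strike black from Grace, Bob, Liam.
The 2 variables Dave and Ivy are confined to {red, yellow}, which locks those values in; drop them from Alice, Bob, Liam.
Bob and Liam share exactly the 2 values {green, white}; by pigeonhole those values go to them, so strike green, white from Alice.
So Alice = teal.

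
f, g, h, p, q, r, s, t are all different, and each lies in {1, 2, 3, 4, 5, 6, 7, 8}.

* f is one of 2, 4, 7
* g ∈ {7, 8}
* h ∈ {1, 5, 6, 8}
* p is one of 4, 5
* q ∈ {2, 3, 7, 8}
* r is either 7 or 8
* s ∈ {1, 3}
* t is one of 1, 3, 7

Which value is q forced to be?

2

The 8 variables draw from only 8 values {1, 2, 3, 4, 5, 6, 7, 8}, so each is used; only h can be 6, hence h = 6.
Among the 7 still-open variables, 5 fits only p (and all 7 values in {1, 2, 3, 4, 5, 7, 8} must be used), so p = 5.
Among the 6 still-open variables, 4 fits only f (and all 6 values in {1, 2, 3, 4, 7, 8} must be used), so f = 4.
Among the 5 still-open variables, 2 fits only q (and all 5 values in {1, 2, 3, 7, 8} must be used), so q = 2.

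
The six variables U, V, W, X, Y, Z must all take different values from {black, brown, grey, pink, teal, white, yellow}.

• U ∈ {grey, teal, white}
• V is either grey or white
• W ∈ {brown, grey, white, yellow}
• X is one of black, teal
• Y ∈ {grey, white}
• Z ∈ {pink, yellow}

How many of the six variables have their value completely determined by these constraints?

2

V and Y share exactly the 2 values {grey, white}; by pigeonhole those values go to them, so strike grey, white from U, W.
U has just one choice, so U = teal. So X can't be teal.
X must be black (only option left).
Determined: U=teal, X=black. The other variables each still have more than one consistent value. That makes 2.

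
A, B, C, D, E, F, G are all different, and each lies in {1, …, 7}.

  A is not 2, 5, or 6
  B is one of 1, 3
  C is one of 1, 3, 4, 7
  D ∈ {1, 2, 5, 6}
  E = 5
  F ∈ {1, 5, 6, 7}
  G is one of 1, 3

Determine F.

E has just one choice, so E = 5. Remove 5 from D, F.
Among the 6 still-open variables, 2 fits only D (and all 6 values in {1, 2, 3, 4, 6, 7} must be used), so D = 2.
The 5 still-open variables together cover exactly {1, 3, 4, 6, 7} — 5 values for 5 variables — and 6 appears only in F's list, so F = 6.

6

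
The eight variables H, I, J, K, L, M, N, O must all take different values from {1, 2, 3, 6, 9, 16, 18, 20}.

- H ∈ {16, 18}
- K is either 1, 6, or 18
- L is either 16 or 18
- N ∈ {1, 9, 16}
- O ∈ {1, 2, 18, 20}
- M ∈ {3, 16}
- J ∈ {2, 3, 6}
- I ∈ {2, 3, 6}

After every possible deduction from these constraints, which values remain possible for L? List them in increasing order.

16, 18

Among the 8 variables, 9 fits only N (and all 8 values in {1, 2, 3, 6, 9, 16, 18, 20} must be used), so N = 9.
The 7 still-open variables draw from only 7 values {1, 2, 3, 6, 16, 18, 20}, so each is used; only O can be 20, hence O = 20.
Among the 6 still-open variables, 1 fits only K (and all 6 values in {1, 2, 3, 6, 16, 18} must be used), so K = 1.
H and L between them cover only {16, 18} — a naked pair. Remove those values from M.
M has just one choice, so M = 3. Remove 3 from I, J.
No further eliminations apply; L can still be any of 16, 18.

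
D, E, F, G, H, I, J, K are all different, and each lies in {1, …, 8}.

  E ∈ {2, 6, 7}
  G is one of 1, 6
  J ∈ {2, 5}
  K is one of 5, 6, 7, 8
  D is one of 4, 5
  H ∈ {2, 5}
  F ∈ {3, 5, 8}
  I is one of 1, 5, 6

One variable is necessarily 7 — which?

The 8 variables together cover exactly {1, 2, 3, 4, 5, 6, 7, 8} — 8 values for 8 variables — and 3 appears only in F's list, so F = 3.
Among the 7 still-open variables, 4 fits only D (and all 7 values in {1, 2, 4, 5, 6, 7, 8} must be used), so D = 4.
Among the 6 still-open variables, 8 fits only K (and all 6 values in {1, 2, 5, 6, 7, 8} must be used), so K = 8.
The 5 still-open variables together cover exactly {1, 2, 5, 6, 7} — 5 values for 5 variables — and 7 appears only in E's list, so E = 7.

E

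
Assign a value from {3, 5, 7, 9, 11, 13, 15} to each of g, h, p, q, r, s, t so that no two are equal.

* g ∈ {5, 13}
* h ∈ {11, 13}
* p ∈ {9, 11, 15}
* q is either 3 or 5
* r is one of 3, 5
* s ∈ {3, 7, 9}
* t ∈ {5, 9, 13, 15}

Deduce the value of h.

Among the 7 variables, 7 fits only s (and all 7 values in {3, 5, 7, 9, 11, 13, 15} must be used), so s = 7.
q and r share exactly the 2 values {3, 5}; by pigeonhole those values go to them, so strike 3, 5 from g, t.
g has just one choice, so g = 13. So h, t can't be 13.
So h = 11.

11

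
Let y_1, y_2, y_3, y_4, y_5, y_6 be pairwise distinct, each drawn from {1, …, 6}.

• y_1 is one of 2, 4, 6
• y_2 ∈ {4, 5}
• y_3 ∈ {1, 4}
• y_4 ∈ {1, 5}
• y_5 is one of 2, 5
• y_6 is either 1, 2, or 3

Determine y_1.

6

Among the 6 variables, 3 fits only y_6 (and all 6 values in {1, 2, 3, 4, 5, 6} must be used), so y_6 = 3.
Among the 5 still-open variables, 6 fits only y_1 (and all 5 values in {1, 2, 4, 5, 6} must be used), so y_1 = 6.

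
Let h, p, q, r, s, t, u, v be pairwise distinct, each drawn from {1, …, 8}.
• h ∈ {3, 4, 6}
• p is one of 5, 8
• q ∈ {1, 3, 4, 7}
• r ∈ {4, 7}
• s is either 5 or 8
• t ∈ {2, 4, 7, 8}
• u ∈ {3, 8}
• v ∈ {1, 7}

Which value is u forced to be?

3

Among the 8 variables, 2 fits only t (and all 8 values in {1, 2, 3, 4, 5, 6, 7, 8} must be used), so t = 2.
The 7 still-open variables together cover exactly {1, 3, 4, 5, 6, 7, 8} — 7 values for 7 variables — and 6 appears only in h's list, so h = 6.
The 2 variables p and s are confined to {5, 8}, which locks those values in; drop them from u.
So u = 3.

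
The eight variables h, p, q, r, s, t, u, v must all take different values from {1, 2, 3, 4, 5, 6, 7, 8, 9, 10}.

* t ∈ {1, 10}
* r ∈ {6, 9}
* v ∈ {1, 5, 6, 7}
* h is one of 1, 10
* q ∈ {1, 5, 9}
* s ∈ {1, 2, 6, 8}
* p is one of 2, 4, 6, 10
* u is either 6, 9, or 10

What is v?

7

h and t between them cover only {1, 10} — a naked pair. Remove those values from p, q, s, u, v.
r and u between them cover only {6, 9} — a naked pair. Remove those values from p, q, s, v.
q's domain is down to {5}, so q = 5. Strike 5 from v.
So v = 7.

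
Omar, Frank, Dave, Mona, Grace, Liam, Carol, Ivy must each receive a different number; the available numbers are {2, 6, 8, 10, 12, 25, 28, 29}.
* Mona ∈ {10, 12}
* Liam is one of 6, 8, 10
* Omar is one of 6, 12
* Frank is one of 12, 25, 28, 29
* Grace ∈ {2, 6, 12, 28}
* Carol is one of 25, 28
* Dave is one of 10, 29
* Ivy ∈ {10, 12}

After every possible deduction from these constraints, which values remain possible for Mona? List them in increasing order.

10, 12

Among the 8 variables, 2 fits only Grace (and all 8 values in {2, 6, 8, 10, 12, 25, 28, 29} must be used), so Grace = 2.
The 7 still-open variables together cover exactly {6, 8, 10, 12, 25, 28, 29} — 7 values for 7 variables — and 8 appears only in Liam's list, so Liam = 8.
The 6 still-open variables together cover exactly {6, 10, 12, 25, 28, 29} — 6 values for 6 variables — and 6 appears only in Omar's list, so Omar = 6.
Mona and Ivy share exactly the 2 values {10, 12}; by pigeonhole those values go to them, so strike 10, 12 from Frank, Dave.
Dave has just one choice, so Dave = 29. Eliminate 29 elsewhere: Frank.
No further eliminations apply; Mona can still be any of 10, 12.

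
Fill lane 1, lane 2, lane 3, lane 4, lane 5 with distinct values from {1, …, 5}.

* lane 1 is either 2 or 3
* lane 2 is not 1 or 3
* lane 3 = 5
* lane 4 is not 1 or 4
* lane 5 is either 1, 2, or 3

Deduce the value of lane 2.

lane 3's domain is down to {5}, so lane 3 = 5. Remove 5 from lane 2, lane 4.
The 4 still-open variables draw from only 4 values {1, 2, 3, 4}, so each is used; only lane 5 can be 1, hence lane 5 = 1.
The 3 still-open variables together cover exactly {2, 3, 4} — 3 values for 3 variables — and 4 appears only in lane 2's list, so lane 2 = 4.

4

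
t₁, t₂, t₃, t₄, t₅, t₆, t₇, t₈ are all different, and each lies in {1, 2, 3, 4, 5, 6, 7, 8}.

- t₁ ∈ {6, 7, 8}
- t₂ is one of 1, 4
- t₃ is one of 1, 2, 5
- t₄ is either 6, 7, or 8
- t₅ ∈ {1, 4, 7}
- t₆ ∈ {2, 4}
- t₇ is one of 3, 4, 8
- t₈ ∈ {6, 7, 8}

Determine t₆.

2

The 8 variables together cover exactly {1, 2, 3, 4, 5, 6, 7, 8} — 8 values for 8 variables — and 3 appears only in t₇'s list, so t₇ = 3.
Among the 7 still-open variables, 5 fits only t₃ (and all 7 values in {1, 2, 4, 5, 6, 7, 8} must be used), so t₃ = 5.
Among the 6 still-open variables, 2 fits only t₆ (and all 6 values in {1, 2, 4, 6, 7, 8} must be used), so t₆ = 2.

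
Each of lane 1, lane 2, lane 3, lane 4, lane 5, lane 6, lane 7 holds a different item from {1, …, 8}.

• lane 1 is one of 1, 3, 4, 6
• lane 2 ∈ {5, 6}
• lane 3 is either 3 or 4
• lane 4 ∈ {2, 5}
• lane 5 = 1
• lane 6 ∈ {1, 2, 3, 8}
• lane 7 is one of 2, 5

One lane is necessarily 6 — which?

lane 2

lane 5's domain is down to {1}, so lane 5 = 1. Strike 1 from lane 1, lane 6.
The 6 still-open variables together cover exactly {2, 3, 4, 5, 6, 8} — 6 values for 6 variables — and 8 appears only in lane 6's list, so lane 6 = 8.
lane 4 and lane 7 between them cover only {2, 5} — a naked pair. Remove those values from lane 2.
So 6 goes to lane 2.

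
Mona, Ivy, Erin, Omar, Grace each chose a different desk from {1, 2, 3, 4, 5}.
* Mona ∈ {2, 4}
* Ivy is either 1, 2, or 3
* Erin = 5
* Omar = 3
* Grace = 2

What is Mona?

4

Erin's domain is down to {5}, so Erin = 5.
Omar's domain is down to {3}, so Omar = 3. Remove 3 from Ivy.
That leaves Grace = 2. Strike 2 from Mona, Ivy.
So Mona = 4.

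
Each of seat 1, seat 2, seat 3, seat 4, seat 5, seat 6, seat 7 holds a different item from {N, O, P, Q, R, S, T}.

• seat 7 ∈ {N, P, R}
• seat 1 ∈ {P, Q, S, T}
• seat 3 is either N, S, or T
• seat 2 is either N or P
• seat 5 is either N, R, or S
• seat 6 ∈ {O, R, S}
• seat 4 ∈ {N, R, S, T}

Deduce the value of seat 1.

The 7 variables together cover exactly {N, O, P, Q, R, S, T} — 7 values for 7 variables — and O appears only in seat 6's list, so seat 6 = O.
The 6 still-open variables draw from only 6 values {N, P, Q, R, S, T}, so each is used; only seat 1 can be Q, hence seat 1 = Q.

Q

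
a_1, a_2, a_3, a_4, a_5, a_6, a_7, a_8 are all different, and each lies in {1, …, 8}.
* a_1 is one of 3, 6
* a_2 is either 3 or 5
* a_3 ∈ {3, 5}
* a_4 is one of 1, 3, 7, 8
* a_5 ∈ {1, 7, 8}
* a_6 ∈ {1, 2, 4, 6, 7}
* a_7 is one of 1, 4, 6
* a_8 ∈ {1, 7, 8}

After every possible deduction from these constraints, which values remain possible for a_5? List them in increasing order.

1, 7, 8

Among the 8 variables, 2 fits only a_6 (and all 8 values in {1, 2, 3, 4, 5, 6, 7, 8} must be used), so a_6 = 2.
Among the 7 still-open variables, 4 fits only a_7 (and all 7 values in {1, 3, 4, 5, 6, 7, 8} must be used), so a_7 = 4.
The 6 still-open variables draw from only 6 values {1, 3, 5, 6, 7, 8}, so each is used; only a_1 can be 6, hence a_1 = 6.
a_2 and a_3 share exactly the 2 values {3, 5}; by pigeonhole those values go to them, so strike 3, 5 from a_4.
No further eliminations apply; a_5 can still be any of 1, 7, 8.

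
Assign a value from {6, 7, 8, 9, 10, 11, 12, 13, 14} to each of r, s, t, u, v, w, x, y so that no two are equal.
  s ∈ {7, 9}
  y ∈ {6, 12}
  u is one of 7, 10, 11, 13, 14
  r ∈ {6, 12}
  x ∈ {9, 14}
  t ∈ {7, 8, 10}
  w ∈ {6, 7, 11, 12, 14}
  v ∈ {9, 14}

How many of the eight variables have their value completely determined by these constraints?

The 2 variables r and y are confined to {6, 12}, which locks those values in; drop them from w.
v and x share exactly the 2 values {9, 14}; by pigeonhole those values go to them, so strike 9, 14 from s, u, w.
s must be 7 (only option left). So t, u, w can't be 7.
That leaves w = 11. Strike 11 from u.
Determined: s=7, w=11. The other variables each still have more than one consistent value. That makes 2.

2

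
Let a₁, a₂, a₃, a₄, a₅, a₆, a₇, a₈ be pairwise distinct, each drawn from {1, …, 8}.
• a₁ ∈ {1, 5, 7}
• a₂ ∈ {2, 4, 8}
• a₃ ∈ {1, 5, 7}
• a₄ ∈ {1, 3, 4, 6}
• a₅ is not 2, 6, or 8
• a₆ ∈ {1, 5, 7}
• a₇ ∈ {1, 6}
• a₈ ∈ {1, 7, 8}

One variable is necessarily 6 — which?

The 8 variables draw from only 8 values {1, 2, 3, 4, 5, 6, 7, 8}, so each is used; only a₂ can be 2, hence a₂ = 2.
The 7 still-open variables draw from only 7 values {1, 3, 4, 5, 6, 7, 8}, so each is used; only a₈ can be 8, hence a₈ = 8.
a₁, a₃, a₆ between them cover only {1, 5, 7} — a naked triple. Remove those values from a₄, a₅, a₇.
So 6 goes to a₇.

a₇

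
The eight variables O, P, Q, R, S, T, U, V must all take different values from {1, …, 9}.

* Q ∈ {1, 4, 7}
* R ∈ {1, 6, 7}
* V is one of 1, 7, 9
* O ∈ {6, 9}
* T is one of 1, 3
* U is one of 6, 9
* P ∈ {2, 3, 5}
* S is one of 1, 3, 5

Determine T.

Among the 8 variables, 2 fits only P (and all 8 values in {1, 2, 3, 4, 5, 6, 7, 9} must be used), so P = 2.
Among the 7 still-open variables, 4 fits only Q (and all 7 values in {1, 3, 4, 5, 6, 7, 9} must be used), so Q = 4.
The 6 still-open variables together cover exactly {1, 3, 5, 6, 7, 9} — 6 values for 6 variables — and 5 appears only in S's list, so S = 5.
The 5 still-open variables draw from only 5 values {1, 3, 6, 7, 9}, so each is used; only T can be 3, hence T = 3.

3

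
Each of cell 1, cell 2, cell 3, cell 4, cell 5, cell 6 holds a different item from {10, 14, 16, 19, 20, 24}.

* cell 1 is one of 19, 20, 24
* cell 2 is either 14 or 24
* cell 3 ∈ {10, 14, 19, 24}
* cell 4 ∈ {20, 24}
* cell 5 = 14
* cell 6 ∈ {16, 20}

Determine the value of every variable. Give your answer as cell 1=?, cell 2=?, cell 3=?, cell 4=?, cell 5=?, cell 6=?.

cell 5's domain is down to {14}, so cell 5 = 14. So cell 2, cell 3 can't be 14.
cell 2's domain is down to {24}, so cell 2 = 24. Eliminate 24 elsewhere: cell 1, cell 3, cell 4.
cell 4 must be 20 (only option left). Strike 20 from cell 1, cell 6.
That leaves cell 6 = 16.
cell 1's domain is down to {19}, so cell 1 = 19. Strike 19 from cell 3.
cell 3's domain is down to {10}, so cell 3 = 10.

cell 1=19, cell 2=24, cell 3=10, cell 4=20, cell 5=14, cell 6=16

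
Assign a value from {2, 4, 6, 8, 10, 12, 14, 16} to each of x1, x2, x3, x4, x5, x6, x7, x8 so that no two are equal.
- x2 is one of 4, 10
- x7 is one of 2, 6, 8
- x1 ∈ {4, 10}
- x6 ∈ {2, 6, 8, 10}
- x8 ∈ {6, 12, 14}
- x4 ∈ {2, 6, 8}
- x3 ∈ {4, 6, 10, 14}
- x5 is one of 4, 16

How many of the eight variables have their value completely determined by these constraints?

3

The 8 variables together cover exactly {2, 4, 6, 8, 10, 12, 14, 16} — 8 values for 8 variables — and 12 appears only in x8's list, so x8 = 12.
Among the 7 still-open variables, 14 fits only x3 (and all 7 values in {2, 4, 6, 8, 10, 14, 16} must be used), so x3 = 14.
The 6 still-open variables together cover exactly {2, 4, 6, 8, 10, 16} — 6 values for 6 variables — and 16 appears only in x5's list, so x5 = 16.
x1 and x2 share exactly the 2 values {4, 10}; by pigeonhole those values go to them, so strike 4, 10 from x6.
Determined: x3=14, x5=16, x8=12. The other variables each still have more than one consistent value. That makes 3.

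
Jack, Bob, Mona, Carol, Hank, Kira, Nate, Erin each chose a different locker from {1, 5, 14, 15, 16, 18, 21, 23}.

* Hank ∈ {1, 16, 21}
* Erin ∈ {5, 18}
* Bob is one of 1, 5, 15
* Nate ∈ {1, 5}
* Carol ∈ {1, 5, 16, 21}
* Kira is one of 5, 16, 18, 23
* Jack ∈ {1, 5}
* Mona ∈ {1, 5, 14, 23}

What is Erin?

Among the 8 variables, 14 fits only Mona (and all 8 values in {1, 5, 14, 15, 16, 18, 21, 23} must be used), so Mona = 14.
The 7 still-open variables draw from only 7 values {1, 5, 15, 16, 18, 21, 23}, so each is used; only Bob can be 15, hence Bob = 15.
The 6 still-open variables together cover exactly {1, 5, 16, 18, 21, 23} — 6 values for 6 variables — and 23 appears only in Kira's list, so Kira = 23.
Among the 5 still-open variables, 18 fits only Erin (and all 5 values in {1, 5, 16, 18, 21} must be used), so Erin = 18.

18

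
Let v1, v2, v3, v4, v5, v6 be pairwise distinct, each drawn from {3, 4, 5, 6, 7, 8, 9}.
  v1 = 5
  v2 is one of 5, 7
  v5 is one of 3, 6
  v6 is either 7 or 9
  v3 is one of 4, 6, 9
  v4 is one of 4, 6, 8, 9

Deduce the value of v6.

v1's domain is down to {5}, so v1 = 5. Eliminate 5 elsewhere: v2.
That leaves v2 = 7. Eliminate 7 elsewhere: v6.
So v6 = 9.

9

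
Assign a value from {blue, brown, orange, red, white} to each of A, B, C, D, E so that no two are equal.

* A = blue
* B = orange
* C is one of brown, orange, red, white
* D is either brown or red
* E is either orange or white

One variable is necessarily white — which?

E

A has just one choice, so A = blue.
B must be orange (only option left). So C, E can't be orange.
So white goes to E.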